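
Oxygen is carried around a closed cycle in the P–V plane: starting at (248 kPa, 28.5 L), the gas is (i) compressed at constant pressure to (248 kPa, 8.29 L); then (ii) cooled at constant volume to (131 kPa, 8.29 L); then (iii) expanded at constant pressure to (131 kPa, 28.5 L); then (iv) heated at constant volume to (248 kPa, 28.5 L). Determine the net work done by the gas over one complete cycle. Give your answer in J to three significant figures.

Constant-volume legs do no work.
W(i) = (248)(8.29 − 28.5) = -5012 J; W(iii) = (131)(28.5 − 8.29) = 2648 J.
W_net = -5012 + 2648 = -2365 J (the counter-clockwise enclosed area).

W_net ≈ -2360 J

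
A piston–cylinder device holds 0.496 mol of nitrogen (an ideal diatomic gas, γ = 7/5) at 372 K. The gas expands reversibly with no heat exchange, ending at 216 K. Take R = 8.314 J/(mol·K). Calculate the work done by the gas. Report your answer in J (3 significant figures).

Adiabatic ⇒ Q = 0, so W_by = −ΔU = nCᵥ(T₁ − T₂).
Cᵥ = 5R/2 = 20.79 J/(mol·K).
W = (0.496)(20.79)(372 − 216) = 1608 J.

W ≈ 1610 J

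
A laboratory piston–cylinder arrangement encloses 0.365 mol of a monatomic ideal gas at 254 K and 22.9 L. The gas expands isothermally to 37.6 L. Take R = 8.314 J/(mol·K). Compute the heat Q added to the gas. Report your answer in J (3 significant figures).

Isothermal ⇒ ΔU = 0, so Q = W = nRT ln(V₂/V₁).
Q = (0.365)(8.314)(254) ln(37.6/22.9) = 770.8 × 0.4959 = 382.2 J.

Q ≈ 382 J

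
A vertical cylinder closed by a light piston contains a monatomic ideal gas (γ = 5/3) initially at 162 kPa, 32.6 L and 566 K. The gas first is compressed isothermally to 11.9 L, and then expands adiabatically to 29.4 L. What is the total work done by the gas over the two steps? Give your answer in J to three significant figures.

Step 1 (isothermal): W = P₁V₁ ln(V₂/V₁) = (5281) ln(11.9/32.6) = -5322 J.
After step 1: P = 443.8 kPa, V = 11.9 L, T = 566 K.
Step 2 (adiabatic): W = (P₁V₁ − P₂V₂)/(γ−1) = (5281 − 2890)/0.667 = 3587 J.
W_total = -5322 + 3587 = -1735 J.

W_total ≈ -1740 J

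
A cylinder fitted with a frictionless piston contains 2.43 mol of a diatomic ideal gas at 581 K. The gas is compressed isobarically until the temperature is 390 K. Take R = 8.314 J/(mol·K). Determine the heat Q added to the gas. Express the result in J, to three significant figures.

Q ≈ -13500 J

Isobaric: W = nRΔT = (2.43)(8.314)(-191) = -3859 J.
ΔU = nCᵥΔT with Cᵥ = 5R/2: ΔU = (2.43)(20.79)(-191) = -9647 J.
Q = ΔU + W = -9647 − 3859 = -13506 J.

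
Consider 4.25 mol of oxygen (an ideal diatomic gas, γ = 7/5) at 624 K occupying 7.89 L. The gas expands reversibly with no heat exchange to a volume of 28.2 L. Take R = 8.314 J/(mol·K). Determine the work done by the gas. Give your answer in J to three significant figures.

Adiabatic: TV^(γ−1) = const with γ = 7/5.
T₂ = T₁ (V₁/V₂)^(γ−1) = 624 × (7.89/28.2)^0.4 = 624 × 0.6008 = 374.9 K.
W_by = nCᵥ(T₁ − T₂) = (4.25)(20.79)(624 − 374.9) = 22005 J.

W ≈ 22000 J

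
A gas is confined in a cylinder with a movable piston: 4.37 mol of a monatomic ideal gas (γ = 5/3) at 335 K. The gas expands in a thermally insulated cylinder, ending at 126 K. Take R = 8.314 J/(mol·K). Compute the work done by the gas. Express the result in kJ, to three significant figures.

W ≈ 11.4 kJ

Adiabatic ⇒ Q = 0, so W_by = −ΔU = nCᵥ(T₁ − T₂).
Cᵥ = 3R/2 = 12.47 J/(mol·K).
W = (4.37)(12.47)(335 − 126) = 11390 J.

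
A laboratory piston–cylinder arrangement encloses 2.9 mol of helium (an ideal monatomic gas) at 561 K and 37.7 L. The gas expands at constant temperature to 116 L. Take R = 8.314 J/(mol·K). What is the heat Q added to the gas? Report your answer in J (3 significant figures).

Isothermal ⇒ ΔU = 0, so Q = W = nRT ln(V₂/V₁).
Q = (2.9)(8.314)(561) ln(116/37.7) = 13526 × 1.124 = 15202 J.

Q ≈ 15200 J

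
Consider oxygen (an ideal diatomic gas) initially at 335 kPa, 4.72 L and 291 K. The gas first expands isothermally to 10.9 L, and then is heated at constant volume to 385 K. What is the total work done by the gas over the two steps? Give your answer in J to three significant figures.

W_total ≈ 1320 J

Step 1 (isothermal): W = P₁V₁ ln(V₂/V₁) = (1581) ln(10.9/4.72) = 1323 J.
Step 2 (isochoric): W = 0 (constant volume).
W_total = 1323 + 0 = 1323 J.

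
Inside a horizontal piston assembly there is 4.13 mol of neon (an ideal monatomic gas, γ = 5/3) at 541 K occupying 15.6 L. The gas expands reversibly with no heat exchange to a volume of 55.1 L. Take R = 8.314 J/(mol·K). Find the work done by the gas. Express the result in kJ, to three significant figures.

Adiabatic: TV^(γ−1) = const with γ = 5/3.
T₂ = T₁ (V₁/V₂)^(γ−1) = 541 × (15.6/55.1)^0.667 = 541 × 0.4312 = 233.3 K.
W_by = nCᵥ(T₁ − T₂) = (4.13)(12.47)(541 − 233.3) = 15850 J.

W ≈ 15.9 kJ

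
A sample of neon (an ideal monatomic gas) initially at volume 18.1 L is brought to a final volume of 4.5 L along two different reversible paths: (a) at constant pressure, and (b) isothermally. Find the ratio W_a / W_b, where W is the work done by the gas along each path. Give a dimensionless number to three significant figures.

Path (a) isobaric: W = P₁(V₂ − V₁) → W_a/(P₁V₁) = -0.7514.
Path (b) isothermal: W = P₁V₁ ln(V₂/V₁) → W_b/(P₁V₁) = -1.392.
W_a / W_b = -0.7514 / -1.392 = 0.5398.

W_a / W_b ≈ 0.540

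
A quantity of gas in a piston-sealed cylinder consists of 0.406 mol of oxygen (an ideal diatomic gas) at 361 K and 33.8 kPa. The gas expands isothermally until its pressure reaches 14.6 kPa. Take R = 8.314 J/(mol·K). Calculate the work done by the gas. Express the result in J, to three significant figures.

Isothermal process: W = nRT ln(V₂/V₁) = nRT ln(P₁/P₂).
W = (0.406)(8.314)(361) × ln(33.8/14.6)
  = 1219 × ln(2.315) = 1219 × 0.8394
W_by_gas = 1023 J.

W ≈ 1020 J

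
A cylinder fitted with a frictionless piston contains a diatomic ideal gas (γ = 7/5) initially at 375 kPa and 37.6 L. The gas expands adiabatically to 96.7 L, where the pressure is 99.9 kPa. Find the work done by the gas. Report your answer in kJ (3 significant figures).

Adiabatic: W = (P₁V₁ − P₂V₂)/(γ − 1) with γ = 7/5.
P₁V₁ = 14100 J, P₂V₂ = 9660 J.
W = (14100 − 9660) / 0.4 = 11099 J.

W ≈ 11.1 kJ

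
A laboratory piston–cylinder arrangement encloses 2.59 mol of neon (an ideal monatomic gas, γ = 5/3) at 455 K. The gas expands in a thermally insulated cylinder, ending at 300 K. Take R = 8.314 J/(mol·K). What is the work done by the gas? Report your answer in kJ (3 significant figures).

Adiabatic ⇒ Q = 0, so W_by = −ΔU = nCᵥ(T₁ − T₂).
Cᵥ = 3R/2 = 12.47 J/(mol·K).
W = (2.59)(12.47)(455 − 300) = 5006 J.

W ≈ 5.01 kJ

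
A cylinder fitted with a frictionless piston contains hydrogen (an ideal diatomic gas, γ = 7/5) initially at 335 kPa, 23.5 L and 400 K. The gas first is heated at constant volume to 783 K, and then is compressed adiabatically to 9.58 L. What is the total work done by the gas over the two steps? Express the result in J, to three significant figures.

W_total ≈ -16600 J

Step 1 (isochoric): W = 0 (constant volume).
After step 1: P = 655.8 kPa (V unchanged).
Step 2 (adiabatic): W = (P₁V₁ − P₂V₂)/(γ−1) = (15410 − 22065)/0.4 = -16635 J.
W_total = 0 − 16635 = -16635 J.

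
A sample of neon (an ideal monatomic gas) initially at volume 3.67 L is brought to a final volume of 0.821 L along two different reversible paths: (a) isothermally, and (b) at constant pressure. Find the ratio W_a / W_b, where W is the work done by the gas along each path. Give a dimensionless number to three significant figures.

W_a / W_b ≈ 1.93

Path (a) isothermal: W = P₁V₁ ln(V₂/V₁) → W_a/(P₁V₁) = -1.497.
Path (b) isobaric: W = P₁(V₂ − V₁) → W_b/(P₁V₁) = -0.7763.
W_a / W_b = -1.497 / -0.7763 = 1.929.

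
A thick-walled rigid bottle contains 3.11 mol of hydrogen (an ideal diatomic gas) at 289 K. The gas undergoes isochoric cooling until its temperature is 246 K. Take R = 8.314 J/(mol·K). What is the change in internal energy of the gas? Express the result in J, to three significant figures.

ΔU ≈ -2780 J

Constant volume ⇒ W = 0, so Q = ΔU = nCᵥΔT with Cᵥ = 5R/2 = 20.79 J/(mol·K).
ΔU = (3.11)(20.79)(246 − 289) = -2780 J.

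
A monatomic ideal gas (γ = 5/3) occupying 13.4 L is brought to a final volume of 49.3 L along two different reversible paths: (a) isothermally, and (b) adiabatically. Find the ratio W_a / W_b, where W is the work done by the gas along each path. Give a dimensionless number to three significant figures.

Path (a) isothermal: W = P₁V₁ ln(V₂/V₁) → W_a/(P₁V₁) = 1.303.
Path (b) adiabatic: W = P₁V₁(1 − (V₁/V₂)^(γ−1))/(γ−1) → W_b/(P₁V₁) = 0.8706.
W_a / W_b = 1.303 / 0.8706 = 1.496.

W_a / W_b ≈ 1.50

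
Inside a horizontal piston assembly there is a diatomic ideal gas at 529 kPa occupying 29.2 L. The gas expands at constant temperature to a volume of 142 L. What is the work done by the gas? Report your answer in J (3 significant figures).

Isothermal: W = nRT ln(V₂/V₁) = P₁V₁ ln(V₂/V₁).
P₁V₁ = (529 kPa)(29.2 L) = 15447 J.
W = 15447 × ln(142/29.2) = 15447 × 1.582
W_by_gas = 24432 J.

W ≈ 24400 J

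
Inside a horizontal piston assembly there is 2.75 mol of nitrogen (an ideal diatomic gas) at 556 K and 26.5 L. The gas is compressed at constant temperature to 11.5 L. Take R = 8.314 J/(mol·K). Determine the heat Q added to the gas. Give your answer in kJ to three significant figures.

Isothermal ⇒ ΔU = 0, so Q = W = nRT ln(V₂/V₁).
Q = (2.75)(8.314)(556) ln(11.5/26.5) = 12712 × -0.8348 = -10612 J.

Q ≈ -10.6 kJ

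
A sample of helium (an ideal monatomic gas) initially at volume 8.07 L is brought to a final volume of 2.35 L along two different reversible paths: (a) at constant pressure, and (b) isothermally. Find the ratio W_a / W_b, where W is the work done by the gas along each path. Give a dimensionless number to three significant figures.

Path (a) isobaric: W = P₁(V₂ − V₁) → W_a/(P₁V₁) = -0.7088.
Path (b) isothermal: W = P₁V₁ ln(V₂/V₁) → W_b/(P₁V₁) = -1.234.
W_a / W_b = -0.7088 / -1.234 = 0.5745.

W_a / W_b ≈ 0.575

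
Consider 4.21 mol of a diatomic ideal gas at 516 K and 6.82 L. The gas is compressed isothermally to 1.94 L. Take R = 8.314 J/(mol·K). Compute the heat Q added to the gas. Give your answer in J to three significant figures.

Q ≈ -22700 J

Isothermal ⇒ ΔU = 0, so Q = W = nRT ln(V₂/V₁).
Q = (4.21)(8.314)(516) ln(1.94/6.82) = 18061 × -1.257 = -22706 J.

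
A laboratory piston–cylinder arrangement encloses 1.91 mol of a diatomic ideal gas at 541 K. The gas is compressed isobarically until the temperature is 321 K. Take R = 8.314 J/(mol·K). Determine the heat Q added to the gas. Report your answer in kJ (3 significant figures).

Isobaric: W = nRΔT = (1.91)(8.314)(-220) = -3494 J.
ΔU = nCᵥΔT with Cᵥ = 5R/2: ΔU = (1.91)(20.79)(-220) = -8734 J.
Q = ΔU + W = -8734 − 3494 = -12227 J.

Q ≈ -12.2 kJ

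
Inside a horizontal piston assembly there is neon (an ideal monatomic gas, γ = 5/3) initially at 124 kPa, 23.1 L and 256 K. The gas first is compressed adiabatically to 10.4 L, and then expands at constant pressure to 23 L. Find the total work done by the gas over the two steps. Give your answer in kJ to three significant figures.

W_total ≈ 2.89 kJ

Step 1 (adiabatic): W = (P₁V₁ − P₂V₂)/(γ−1) = (2864 − 4876)/0.667 = -3018 J.
After step 1: P = 468.9 kPa, V = 10.4 L, T = 435.8 K.
Step 2 (isobaric): W = PΔV = (468.9 kPa)(23 − 10.4 L) = 5908 J.
W_total = -3018 + 5908 = 2890 J.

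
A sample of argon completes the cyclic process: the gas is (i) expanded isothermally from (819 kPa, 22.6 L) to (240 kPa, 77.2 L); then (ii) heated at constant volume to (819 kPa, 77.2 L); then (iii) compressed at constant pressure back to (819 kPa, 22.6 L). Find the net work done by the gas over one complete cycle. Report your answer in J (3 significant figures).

W_net ≈ -22000 J

Leg (i): W = PᵢVᵢ ln(V_f/Vᵢ) = (18509) ln(77.2/22.6) = 22738 J.
Leg (ii): W = 0.
Leg (iii): W = PΔV = (819)(22.6 − 77.2) = -44717 J.
W_net = 22738 − 44717 = -21980 J.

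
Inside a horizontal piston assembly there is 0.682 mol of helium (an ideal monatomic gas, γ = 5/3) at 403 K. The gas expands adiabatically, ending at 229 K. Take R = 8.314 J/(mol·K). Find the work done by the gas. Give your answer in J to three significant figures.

Adiabatic ⇒ Q = 0, so W_by = −ΔU = nCᵥ(T₁ − T₂).
Cᵥ = 3R/2 = 12.47 J/(mol·K).
W = (0.682)(12.47)(403 − 229) = 1480 J.

W ≈ 1480 J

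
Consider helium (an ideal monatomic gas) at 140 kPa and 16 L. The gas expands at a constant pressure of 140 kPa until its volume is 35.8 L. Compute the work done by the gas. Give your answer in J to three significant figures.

W ≈ 2770 J

Isobaric: W = P ΔV.
W = (140 kPa)(35.8 − 16 L) = (140)(19.8) = 2772 J.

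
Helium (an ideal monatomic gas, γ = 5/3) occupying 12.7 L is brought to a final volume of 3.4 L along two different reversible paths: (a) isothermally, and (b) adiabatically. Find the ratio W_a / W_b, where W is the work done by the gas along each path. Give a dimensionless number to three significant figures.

Path (a) isothermal: W = P₁V₁ ln(V₂/V₁) → W_a/(P₁V₁) = -1.318.
Path (b) adiabatic: W = P₁V₁(1 − (V₁/V₂)^(γ−1))/(γ−1) → W_b/(P₁V₁) = -2.111.
W_a / W_b = -1.318 / -2.111 = 0.6242.

W_a / W_b ≈ 0.624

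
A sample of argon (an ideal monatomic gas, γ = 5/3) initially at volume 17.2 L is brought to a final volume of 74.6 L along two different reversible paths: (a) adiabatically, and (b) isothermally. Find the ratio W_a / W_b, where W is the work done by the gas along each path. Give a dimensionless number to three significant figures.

W_a / W_b ≈ 0.638

Path (a) adiabatic: W = P₁V₁(1 − (V₁/V₂)^(γ−1))/(γ−1) → W_a/(P₁V₁) = 0.936.
Path (b) isothermal: W = P₁V₁ ln(V₂/V₁) → W_b/(P₁V₁) = 1.467.
W_a / W_b = 0.936 / 1.467 = 0.6379.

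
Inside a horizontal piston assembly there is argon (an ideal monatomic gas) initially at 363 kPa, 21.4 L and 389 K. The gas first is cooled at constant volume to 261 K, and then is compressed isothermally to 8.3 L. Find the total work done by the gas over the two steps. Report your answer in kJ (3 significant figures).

Step 1 (isochoric): W = 0 (constant volume).
After step 1: P = 243.6 kPa (V unchanged).
Step 2 (isothermal): W = P₁V₁ ln(V₂/V₁) = (5212) ln(8.3/21.4) = -4937 J.
W_total = 0 − 4937 = -4937 J.

W_total ≈ -4.94 kJ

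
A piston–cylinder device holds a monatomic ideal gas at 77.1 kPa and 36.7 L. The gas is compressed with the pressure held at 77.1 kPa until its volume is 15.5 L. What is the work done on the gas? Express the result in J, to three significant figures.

W ≈ 1630 J

Isobaric: W = P ΔV.
W = (77.1 kPa)(15.5 − 36.7 L) = (77.1)(-21.2) = -1635 J.
Work on gas = −W_by = 1635 J.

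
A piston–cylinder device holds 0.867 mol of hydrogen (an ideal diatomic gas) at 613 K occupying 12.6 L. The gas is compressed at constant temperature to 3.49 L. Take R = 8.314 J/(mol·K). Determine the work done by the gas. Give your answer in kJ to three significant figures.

Isothermal: W = nRT ln(V₂/V₁).
W = (0.867)(8.314)(613) × ln(3.49/12.6)
  = 4419 × -1.284
W_by_gas = -5673 J.

W ≈ -5.67 kJ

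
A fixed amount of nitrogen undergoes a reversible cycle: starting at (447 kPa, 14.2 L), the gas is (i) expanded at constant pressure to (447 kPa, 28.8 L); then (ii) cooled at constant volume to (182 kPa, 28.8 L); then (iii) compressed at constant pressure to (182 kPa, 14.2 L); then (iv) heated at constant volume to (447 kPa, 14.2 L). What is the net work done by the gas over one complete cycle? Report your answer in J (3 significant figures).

Constant-volume legs do no work.
W(i) = (447)(28.8 − 14.2) = 6526 J; W(iii) = (182)(14.2 − 28.8) = -2657 J.
W_net = 6526 − 2657 = 3869 J (the clockwise enclosed area).

W_net ≈ 3870 J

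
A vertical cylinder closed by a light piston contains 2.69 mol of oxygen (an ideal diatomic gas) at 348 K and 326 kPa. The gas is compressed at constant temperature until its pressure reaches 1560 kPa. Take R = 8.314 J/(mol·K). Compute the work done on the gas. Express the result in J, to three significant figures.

W ≈ 12200 J

Isothermal process: W = nRT ln(V₂/V₁) = nRT ln(P₁/P₂).
W = (2.69)(8.314)(348) × ln(326/1560)
  = 7783 × ln(0.209) = 7783 × -1.566
W_by_gas = -12184 J; work on gas = −W_by = 12184 J.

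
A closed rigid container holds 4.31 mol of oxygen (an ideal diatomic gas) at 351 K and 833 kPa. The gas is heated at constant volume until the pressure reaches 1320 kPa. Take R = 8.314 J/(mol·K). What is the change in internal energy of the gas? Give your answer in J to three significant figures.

ΔU ≈ 18400 J

Constant volume ⇒ W = 0, so Q = ΔU = nCᵥΔT with Cᵥ = 5R/2 = 20.79 J/(mol·K).
At constant V, T₂/T₁ = P₂/P₁ ⇒ ΔT = T₁(P₂/P₁ − 1) = 351·(1320/833 − 1) = 205.2 K.
ΔU = (4.31)(20.79)(205.2) = 18383 J.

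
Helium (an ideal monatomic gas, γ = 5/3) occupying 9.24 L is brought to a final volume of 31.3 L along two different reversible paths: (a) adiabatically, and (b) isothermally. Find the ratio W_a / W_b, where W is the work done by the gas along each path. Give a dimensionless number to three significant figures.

Path (a) adiabatic: W = P₁V₁(1 − (V₁/V₂)^(γ−1))/(γ−1) → W_a/(P₁V₁) = 0.835.
Path (b) isothermal: W = P₁V₁ ln(V₂/V₁) → W_b/(P₁V₁) = 1.22.
W_a / W_b = 0.835 / 1.22 = 0.6844.

W_a / W_b ≈ 0.684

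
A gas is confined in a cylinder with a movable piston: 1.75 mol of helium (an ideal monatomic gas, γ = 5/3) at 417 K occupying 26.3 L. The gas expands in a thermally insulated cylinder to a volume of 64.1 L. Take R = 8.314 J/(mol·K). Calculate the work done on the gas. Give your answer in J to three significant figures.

W ≈ -4080 J

Adiabatic: TV^(γ−1) = const with γ = 5/3.
T₂ = T₁ (V₁/V₂)^(γ−1) = 417 × (26.3/64.1)^0.667 = 417 × 0.5522 = 230.3 K.
W_by = nCᵥ(T₁ − T₂) = (1.75)(12.47)(417 − 230.3) = 4076 J.
Work on gas = −W_by = -4076 J.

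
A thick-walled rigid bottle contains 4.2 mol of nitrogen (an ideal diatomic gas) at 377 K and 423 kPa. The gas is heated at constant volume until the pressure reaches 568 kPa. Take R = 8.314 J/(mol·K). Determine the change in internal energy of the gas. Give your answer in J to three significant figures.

Constant volume ⇒ W = 0, so Q = ΔU = nCᵥΔT with Cᵥ = 5R/2 = 20.79 J/(mol·K).
At constant V, T₂/T₁ = P₂/P₁ ⇒ ΔT = T₁(P₂/P₁ − 1) = 377·(568/423 − 1) = 129.2 K.
ΔU = (4.2)(20.79)(129.2) = 11282 J.

ΔU ≈ 11300 J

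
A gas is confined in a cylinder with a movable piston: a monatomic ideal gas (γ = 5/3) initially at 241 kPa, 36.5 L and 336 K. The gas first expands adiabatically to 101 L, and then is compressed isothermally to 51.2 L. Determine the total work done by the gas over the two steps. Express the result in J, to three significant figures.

Step 1 (adiabatic): W = (P₁V₁ − P₂V₂)/(γ−1) = (8796 − 4463)/0.667 = 6500 J.
After step 1: P = 44.19 kPa, V = 101 L, T = 170.5 K.
Step 2 (isothermal): W = P₁V₁ ln(V₂/V₁) = (4463) ln(51.2/101) = -3032 J.
W_total = 6500 − 3032 = 3468 J.

W_total ≈ 3470 J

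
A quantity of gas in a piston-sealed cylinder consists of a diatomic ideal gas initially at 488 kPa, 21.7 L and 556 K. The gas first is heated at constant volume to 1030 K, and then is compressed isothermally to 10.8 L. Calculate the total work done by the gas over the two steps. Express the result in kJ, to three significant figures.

W_total ≈ -13.7 kJ

Step 1 (isochoric): W = 0 (constant volume).
After step 1: P = 904 kPa (V unchanged).
Step 2 (isothermal): W = P₁V₁ ln(V₂/V₁) = (19617) ln(10.8/21.7) = -13688 J.
W_total = 0 − 13688 = -13688 J.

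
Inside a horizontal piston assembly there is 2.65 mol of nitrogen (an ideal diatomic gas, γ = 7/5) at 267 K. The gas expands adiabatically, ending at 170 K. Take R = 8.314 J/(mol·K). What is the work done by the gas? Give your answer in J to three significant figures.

W ≈ 5340 J

Adiabatic ⇒ Q = 0, so W_by = −ΔU = nCᵥ(T₁ − T₂).
Cᵥ = 5R/2 = 20.79 J/(mol·K).
W = (2.65)(20.79)(267 − 170) = 5343 J.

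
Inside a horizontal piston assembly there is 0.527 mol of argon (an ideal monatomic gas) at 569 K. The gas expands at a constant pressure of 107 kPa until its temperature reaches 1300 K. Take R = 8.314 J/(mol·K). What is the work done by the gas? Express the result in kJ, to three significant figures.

W ≈ 3.20 kJ

Isobaric: W = P ΔV = nR ΔT.
W = (0.527)(8.314)(1300 − 569) = 3203 J.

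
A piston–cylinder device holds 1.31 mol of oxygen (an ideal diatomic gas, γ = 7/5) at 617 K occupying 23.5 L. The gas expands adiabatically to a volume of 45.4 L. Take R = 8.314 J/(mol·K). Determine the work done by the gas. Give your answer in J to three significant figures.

W ≈ 3890 J

Adiabatic: TV^(γ−1) = const with γ = 7/5.
T₂ = T₁ (V₁/V₂)^(γ−1) = 617 × (23.5/45.4)^0.4 = 617 × 0.7684 = 474.1 K.
W_by = nCᵥ(T₁ − T₂) = (1.31)(20.79)(617 − 474.1) = 3890 J.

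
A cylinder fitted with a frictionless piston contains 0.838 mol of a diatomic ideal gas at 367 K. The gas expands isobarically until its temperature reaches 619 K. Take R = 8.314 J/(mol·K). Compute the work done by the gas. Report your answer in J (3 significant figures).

W ≈ 1760 J

Isobaric: W = P ΔV = nR ΔT.
W = (0.838)(8.314)(619 − 367) = 1756 J.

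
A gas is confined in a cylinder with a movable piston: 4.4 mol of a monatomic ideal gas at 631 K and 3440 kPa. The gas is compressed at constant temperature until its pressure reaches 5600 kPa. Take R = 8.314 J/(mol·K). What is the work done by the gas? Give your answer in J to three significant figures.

Isothermal process: W = nRT ln(V₂/V₁) = nRT ln(P₁/P₂).
W = (4.4)(8.314)(631) × ln(3440/5600)
  = 23083 × ln(0.6143) = 23083 × -0.4873
W_by_gas = -11248 J.

W ≈ -11200 J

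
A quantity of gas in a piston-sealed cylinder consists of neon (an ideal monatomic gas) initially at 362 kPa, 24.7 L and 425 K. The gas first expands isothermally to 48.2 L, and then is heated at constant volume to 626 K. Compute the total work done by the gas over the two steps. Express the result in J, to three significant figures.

W_total ≈ 5980 J

Step 1 (isothermal): W = P₁V₁ ln(V₂/V₁) = (8941) ln(48.2/24.7) = 5978 J.
Step 2 (isochoric): W = 0 (constant volume).
W_total = 5978 + 0 = 5978 J.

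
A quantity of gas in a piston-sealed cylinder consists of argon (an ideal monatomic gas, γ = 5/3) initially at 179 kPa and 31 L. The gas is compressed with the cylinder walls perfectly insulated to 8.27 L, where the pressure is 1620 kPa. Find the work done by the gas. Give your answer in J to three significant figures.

W ≈ -11800 J

Adiabatic: W = (P₁V₁ − P₂V₂)/(γ − 1) with γ = 5/3.
P₁V₁ = 5549 J, P₂V₂ = 13397 J.
W = (5549 − 13397) / 0.6667 = -11773 J.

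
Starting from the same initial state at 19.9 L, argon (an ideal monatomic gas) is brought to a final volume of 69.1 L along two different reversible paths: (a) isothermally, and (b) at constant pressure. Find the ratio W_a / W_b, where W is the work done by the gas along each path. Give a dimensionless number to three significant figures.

Path (a) isothermal: W = P₁V₁ ln(V₂/V₁) → W_a/(P₁V₁) = 1.245.
Path (b) isobaric: W = P₁(V₂ − V₁) → W_b/(P₁V₁) = 2.472.
W_a / W_b = 1.245 / 2.472 = 0.5035.

W_a / W_b ≈ 0.504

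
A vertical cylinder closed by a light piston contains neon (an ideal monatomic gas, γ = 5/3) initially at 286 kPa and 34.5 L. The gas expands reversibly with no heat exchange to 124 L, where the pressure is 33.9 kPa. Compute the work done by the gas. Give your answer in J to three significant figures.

W ≈ 8500 J

Adiabatic: W = (P₁V₁ − P₂V₂)/(γ − 1) with γ = 5/3.
P₁V₁ = 9867 J, P₂V₂ = 4204 J.
W = (9867 − 4204) / 0.6667 = 8495 J.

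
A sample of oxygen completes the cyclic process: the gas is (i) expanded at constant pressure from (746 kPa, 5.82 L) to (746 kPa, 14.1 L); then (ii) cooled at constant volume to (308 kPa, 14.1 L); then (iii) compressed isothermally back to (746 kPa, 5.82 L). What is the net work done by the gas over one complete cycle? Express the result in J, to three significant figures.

W_net ≈ 2330 J

Leg (i): W = PΔV = (746)(14.1 − 5.82) = 6177 J.
Leg (ii): W = 0.
Leg (iii): W = PᵢVᵢ ln(V_f/Vᵢ) = (4343) ln(5.82/14.1) = -3843 J.
W_net = 6177 − 3843 = 2334 J.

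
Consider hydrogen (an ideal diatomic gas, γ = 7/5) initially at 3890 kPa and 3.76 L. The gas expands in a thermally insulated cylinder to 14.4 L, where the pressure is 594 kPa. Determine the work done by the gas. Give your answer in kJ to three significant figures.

Adiabatic: W = (P₁V₁ − P₂V₂)/(γ − 1) with γ = 7/5.
P₁V₁ = 14626 J, P₂V₂ = 8554 J.
W = (14626 − 8554) / 0.4 = 15182 J.

W ≈ 15.2 kJ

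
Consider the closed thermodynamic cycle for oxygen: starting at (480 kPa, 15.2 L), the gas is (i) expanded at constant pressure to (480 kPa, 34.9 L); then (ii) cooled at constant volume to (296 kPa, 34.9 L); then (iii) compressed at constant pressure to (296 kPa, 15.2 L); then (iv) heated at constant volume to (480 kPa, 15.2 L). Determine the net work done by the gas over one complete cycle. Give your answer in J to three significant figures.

W_net ≈ 3620 J

Constant-volume legs do no work.
W(i) = (480)(34.9 − 15.2) = 9456 J; W(iii) = (296)(15.2 − 34.9) = -5831 J.
W_net = 9456 − 5831 = 3625 J (the clockwise enclosed area).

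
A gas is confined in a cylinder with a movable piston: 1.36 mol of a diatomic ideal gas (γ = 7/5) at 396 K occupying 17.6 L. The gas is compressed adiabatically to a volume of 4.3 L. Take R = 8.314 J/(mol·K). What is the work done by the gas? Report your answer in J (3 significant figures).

W ≈ -8480 J

Adiabatic: TV^(γ−1) = const with γ = 7/5.
T₂ = T₁ (V₁/V₂)^(γ−1) = 396 × (17.6/4.3)^0.4 = 396 × 1.757 = 695.8 K.
W_by = nCᵥ(T₁ − T₂) = (1.36)(20.79)(396 − 695.8) = -8476 J.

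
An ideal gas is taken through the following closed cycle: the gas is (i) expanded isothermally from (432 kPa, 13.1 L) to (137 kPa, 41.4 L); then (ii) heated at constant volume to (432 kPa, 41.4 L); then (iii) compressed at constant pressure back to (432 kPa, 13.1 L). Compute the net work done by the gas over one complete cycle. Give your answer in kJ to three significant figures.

Leg (i): W = PᵢVᵢ ln(V_f/Vᵢ) = (5659) ln(41.4/13.1) = 6512 J.
Leg (ii): W = 0.
Leg (iii): W = PΔV = (432)(13.1 − 41.4) = -12226 J.
W_net = 6512 − 12226 = -5714 J.

W_net ≈ -5.71 kJ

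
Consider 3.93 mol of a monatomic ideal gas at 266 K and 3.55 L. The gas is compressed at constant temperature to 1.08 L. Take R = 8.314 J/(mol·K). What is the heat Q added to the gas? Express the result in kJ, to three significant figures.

Q ≈ -10.3 kJ

Isothermal ⇒ ΔU = 0, so Q = W = nRT ln(V₂/V₁).
Q = (3.93)(8.314)(266) ln(1.08/3.55) = 8691 × -1.19 = -10343 J.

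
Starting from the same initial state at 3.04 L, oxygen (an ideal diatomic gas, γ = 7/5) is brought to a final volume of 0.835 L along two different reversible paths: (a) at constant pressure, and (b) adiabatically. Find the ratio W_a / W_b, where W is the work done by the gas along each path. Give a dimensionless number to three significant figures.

Path (a) isobaric: W = P₁(V₂ − V₁) → W_a/(P₁V₁) = -0.7253.
Path (b) adiabatic: W = P₁V₁(1 − (V₁/V₂)^(γ−1))/(γ−1) → W_b/(P₁V₁) = -1.692.
W_a / W_b = -0.7253 / -1.692 = 0.4287.

W_a / W_b ≈ 0.429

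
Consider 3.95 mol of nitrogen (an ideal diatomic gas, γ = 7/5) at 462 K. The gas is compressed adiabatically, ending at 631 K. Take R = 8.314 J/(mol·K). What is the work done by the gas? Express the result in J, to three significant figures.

Adiabatic ⇒ Q = 0, so W_by = −ΔU = nCᵥ(T₁ − T₂).
Cᵥ = 5R/2 = 20.79 J/(mol·K).
W = (3.95)(20.79)(462 − 631) = -13875 J.

W ≈ -13900 J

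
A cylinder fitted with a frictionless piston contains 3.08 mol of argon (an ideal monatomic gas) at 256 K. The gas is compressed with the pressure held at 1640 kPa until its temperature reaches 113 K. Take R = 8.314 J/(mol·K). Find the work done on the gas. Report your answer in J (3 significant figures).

Isobaric: W = P ΔV = nR ΔT.
W = (3.08)(8.314)(113 − 256) = -3662 J.
Work on gas = −W_by = 3662 J.

W ≈ 3660 J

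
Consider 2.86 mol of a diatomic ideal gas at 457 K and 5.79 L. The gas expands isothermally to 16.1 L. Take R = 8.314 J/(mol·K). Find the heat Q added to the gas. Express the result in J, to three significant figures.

Isothermal ⇒ ΔU = 0, so Q = W = nRT ln(V₂/V₁).
Q = (2.86)(8.314)(457) ln(16.1/5.79) = 10867 × 1.023 = 11113 J.

Q ≈ 11100 J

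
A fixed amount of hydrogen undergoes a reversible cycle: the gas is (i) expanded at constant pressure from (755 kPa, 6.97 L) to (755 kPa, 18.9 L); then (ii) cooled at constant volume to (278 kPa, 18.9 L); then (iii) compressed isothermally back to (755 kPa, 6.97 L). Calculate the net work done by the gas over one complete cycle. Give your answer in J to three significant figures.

Leg (i): W = PΔV = (755)(18.9 − 6.97) = 9007 J.
Leg (ii): W = 0.
Leg (iii): W = PᵢVᵢ ln(V_f/Vᵢ) = (5254) ln(6.97/18.9) = -5241 J.
W_net = 9007 − 5241 = 3766 J.

W_net ≈ 3770 J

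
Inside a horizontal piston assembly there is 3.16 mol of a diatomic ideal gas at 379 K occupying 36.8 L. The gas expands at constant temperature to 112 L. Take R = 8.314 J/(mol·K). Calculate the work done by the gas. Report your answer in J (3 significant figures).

W ≈ 11100 J

Isothermal: W = nRT ln(V₂/V₁).
W = (3.16)(8.314)(379) × ln(112/36.8)
  = 9957 × 1.113
W_by_gas = 11082 J.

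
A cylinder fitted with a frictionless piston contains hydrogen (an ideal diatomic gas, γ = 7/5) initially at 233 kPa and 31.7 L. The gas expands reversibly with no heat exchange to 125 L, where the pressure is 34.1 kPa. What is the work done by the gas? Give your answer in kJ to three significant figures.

W ≈ 7.81 kJ

Adiabatic: W = (P₁V₁ − P₂V₂)/(γ − 1) with γ = 7/5.
P₁V₁ = 7386 J, P₂V₂ = 4262 J.
W = (7386 − 4262) / 0.4 = 7809 J.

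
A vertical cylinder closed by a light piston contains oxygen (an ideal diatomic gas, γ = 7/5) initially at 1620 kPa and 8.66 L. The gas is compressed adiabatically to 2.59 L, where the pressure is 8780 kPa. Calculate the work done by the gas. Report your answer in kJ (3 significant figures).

Adiabatic: W = (P₁V₁ − P₂V₂)/(γ − 1) with γ = 7/5.
P₁V₁ = 14029 J, P₂V₂ = 22740 J.
W = (14029 − 22740) / 0.4 = -21777 J.

W ≈ -21.8 kJ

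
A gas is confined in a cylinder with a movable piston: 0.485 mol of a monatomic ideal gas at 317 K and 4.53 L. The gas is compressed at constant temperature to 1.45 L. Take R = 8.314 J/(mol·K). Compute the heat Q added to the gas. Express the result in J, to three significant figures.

Isothermal ⇒ ΔU = 0, so Q = W = nRT ln(V₂/V₁).
Q = (0.485)(8.314)(317) ln(1.45/4.53) = 1278 × -1.139 = -1456 J.

Q ≈ -1460 J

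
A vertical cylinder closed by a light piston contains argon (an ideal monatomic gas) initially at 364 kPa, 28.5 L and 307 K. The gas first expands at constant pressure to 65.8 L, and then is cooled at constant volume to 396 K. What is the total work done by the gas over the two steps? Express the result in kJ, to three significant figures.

W_total ≈ 13.6 kJ

Step 1 (isobaric): W = PΔV = (364 kPa)(65.8 − 28.5 L) = 13577 J.
Step 2 (isochoric): W = 0 (constant volume).
W_total = 13577 + 0 = 13577 J.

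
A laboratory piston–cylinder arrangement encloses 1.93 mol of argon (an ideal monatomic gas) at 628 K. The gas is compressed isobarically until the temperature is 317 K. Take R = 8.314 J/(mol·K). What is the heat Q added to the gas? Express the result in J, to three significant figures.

Q ≈ -12500 J

Isobaric: W = nRΔT = (1.93)(8.314)(-311) = -4990 J.
ΔU = nCᵥΔT with Cᵥ = 3R/2: ΔU = (1.93)(12.47)(-311) = -7485 J.
Q = ΔU + W = -7485 − 4990 = -12476 J.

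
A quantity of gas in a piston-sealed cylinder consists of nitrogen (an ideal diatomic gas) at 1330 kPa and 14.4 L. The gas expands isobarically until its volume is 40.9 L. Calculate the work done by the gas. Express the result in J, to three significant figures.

Isobaric: W = P ΔV.
W = (1330 kPa)(40.9 − 14.4 L) = (1330)(26.5) = 35245 J.

W ≈ 35200 J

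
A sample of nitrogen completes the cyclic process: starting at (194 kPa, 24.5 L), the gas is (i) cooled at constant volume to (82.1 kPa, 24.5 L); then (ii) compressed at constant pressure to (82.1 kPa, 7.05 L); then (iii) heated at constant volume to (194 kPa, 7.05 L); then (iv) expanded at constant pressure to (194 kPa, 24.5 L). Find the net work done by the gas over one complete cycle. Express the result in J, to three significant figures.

Constant-volume legs do no work.
W(ii) = (82.1)(7.05 − 24.5) = -1433 J; W(iv) = (194)(24.5 − 7.05) = 3385 J.
W_net = -1433 + 3385 = 1953 J (the clockwise enclosed area).

W_net ≈ 1950 J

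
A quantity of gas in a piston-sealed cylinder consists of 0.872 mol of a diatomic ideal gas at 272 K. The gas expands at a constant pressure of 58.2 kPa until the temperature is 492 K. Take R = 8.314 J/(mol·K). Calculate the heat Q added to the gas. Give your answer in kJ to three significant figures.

Isobaric: W = nRΔT = (0.872)(8.314)(220) = 1595 J.
ΔU = nCᵥΔT with Cᵥ = 5R/2: ΔU = (0.872)(20.79)(220) = 3987 J.
Q = ΔU + W = 3987 + 1595 = 5582 J.

Q ≈ 5.58 kJ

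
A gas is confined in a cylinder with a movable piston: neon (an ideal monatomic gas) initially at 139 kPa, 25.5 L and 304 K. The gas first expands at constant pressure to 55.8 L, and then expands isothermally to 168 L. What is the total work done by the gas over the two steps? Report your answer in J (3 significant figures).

Step 1 (isobaric): W = PΔV = (139 kPa)(55.8 − 25.5 L) = 4212 J.
After step 1: P = 139 kPa, V = 55.8 L, T = 665.2 K.
Step 2 (isothermal): W = P₁V₁ ln(V₂/V₁) = (7756) ln(168/55.8) = 8549 J.
W_total = 4212 + 8549 = 12761 J.

W_total ≈ 12800 J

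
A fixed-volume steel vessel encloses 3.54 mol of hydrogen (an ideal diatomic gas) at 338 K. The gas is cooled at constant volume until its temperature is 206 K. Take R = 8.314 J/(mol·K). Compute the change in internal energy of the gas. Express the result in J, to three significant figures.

ΔU ≈ -9710 J

Constant volume ⇒ W = 0, so Q = ΔU = nCᵥΔT with Cᵥ = 5R/2 = 20.79 J/(mol·K).
ΔU = (3.54)(20.79)(206 − 338) = -9712 J.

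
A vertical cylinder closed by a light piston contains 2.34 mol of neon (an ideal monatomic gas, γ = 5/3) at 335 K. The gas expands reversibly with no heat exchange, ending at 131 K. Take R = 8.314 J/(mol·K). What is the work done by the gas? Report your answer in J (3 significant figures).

W ≈ 5950 J

Adiabatic ⇒ Q = 0, so W_by = −ΔU = nCᵥ(T₁ − T₂).
Cᵥ = 3R/2 = 12.47 J/(mol·K).
W = (2.34)(12.47)(335 − 131) = 5953 J.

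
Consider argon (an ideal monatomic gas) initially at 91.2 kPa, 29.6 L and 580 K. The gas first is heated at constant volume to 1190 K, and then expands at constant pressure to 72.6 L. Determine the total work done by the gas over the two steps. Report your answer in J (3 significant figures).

W_total ≈ 8050 J

Step 1 (isochoric): W = 0 (constant volume).
After step 1: P = 187.1 kPa (V unchanged).
Step 2 (isobaric): W = PΔV = (187.1 kPa)(72.6 − 29.6 L) = 8046 J.
W_total = 0 + 8046 = 8046 J.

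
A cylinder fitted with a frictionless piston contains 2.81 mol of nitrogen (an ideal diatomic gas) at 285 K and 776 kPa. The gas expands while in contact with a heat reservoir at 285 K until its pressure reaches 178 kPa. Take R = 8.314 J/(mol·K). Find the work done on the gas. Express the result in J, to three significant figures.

Isothermal process: W = nRT ln(V₂/V₁) = nRT ln(P₁/P₂).
W = (2.81)(8.314)(285) × ln(776/178)
  = 6658 × ln(4.36) = 6658 × 1.472
W_by_gas = 9803 J; work on gas = −W_by = -9803 J.

W ≈ -9800 J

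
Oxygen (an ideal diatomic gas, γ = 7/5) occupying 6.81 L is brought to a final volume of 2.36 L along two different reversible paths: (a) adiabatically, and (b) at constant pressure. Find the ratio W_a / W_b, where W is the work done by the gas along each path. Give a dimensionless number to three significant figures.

W_a / W_b ≈ 2.02

Path (a) adiabatic: W = P₁V₁(1 − (V₁/V₂)^(γ−1))/(γ−1) → W_a/(P₁V₁) = -1.32.
Path (b) isobaric: W = P₁(V₂ − V₁) → W_b/(P₁V₁) = -0.6535.
W_a / W_b = -1.32 / -0.6535 = 2.02.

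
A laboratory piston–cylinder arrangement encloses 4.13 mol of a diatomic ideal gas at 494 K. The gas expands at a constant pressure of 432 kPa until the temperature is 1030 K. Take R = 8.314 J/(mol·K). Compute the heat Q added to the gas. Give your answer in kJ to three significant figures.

Isobaric: W = nRΔT = (4.13)(8.314)(536) = 18405 J.
ΔU = nCᵥΔT with Cᵥ = 5R/2: ΔU = (4.13)(20.79)(536) = 46011 J.
Q = ΔU + W = 46011 + 18405 = 64416 J.

Q ≈ 64.4 kJ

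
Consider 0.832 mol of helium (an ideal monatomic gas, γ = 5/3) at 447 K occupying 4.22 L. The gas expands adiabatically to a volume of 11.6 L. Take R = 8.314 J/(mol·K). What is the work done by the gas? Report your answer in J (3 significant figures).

W ≈ 2270 J

Adiabatic: TV^(γ−1) = const with γ = 5/3.
T₂ = T₁ (V₁/V₂)^(γ−1) = 447 × (4.22/11.6)^0.667 = 447 × 0.5096 = 227.8 K.
W_by = nCᵥ(T₁ − T₂) = (0.832)(12.47)(447 − 227.8) = 2274 J.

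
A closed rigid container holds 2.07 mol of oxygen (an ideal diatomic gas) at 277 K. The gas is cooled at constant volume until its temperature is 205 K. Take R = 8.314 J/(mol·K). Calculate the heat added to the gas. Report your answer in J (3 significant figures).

Q ≈ -3100 J

Constant volume ⇒ W = 0, so Q = ΔU = nCᵥΔT with Cᵥ = 5R/2 = 20.79 J/(mol·K).
ΔU = (2.07)(20.79)(205 − 277) = -3098 J.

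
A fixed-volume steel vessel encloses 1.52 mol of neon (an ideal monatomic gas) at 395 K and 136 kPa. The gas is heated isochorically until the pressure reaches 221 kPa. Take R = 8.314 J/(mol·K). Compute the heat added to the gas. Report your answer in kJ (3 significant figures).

Constant volume ⇒ W = 0, so Q = ΔU = nCᵥΔT with Cᵥ = 3R/2 = 12.47 J/(mol·K).
At constant V, T₂/T₁ = P₂/P₁ ⇒ ΔT = T₁(P₂/P₁ − 1) = 395·(221/136 − 1) = 246.9 K.
ΔU = (1.52)(12.47)(246.9) = 4680 J.

Q ≈ 4.68 kJ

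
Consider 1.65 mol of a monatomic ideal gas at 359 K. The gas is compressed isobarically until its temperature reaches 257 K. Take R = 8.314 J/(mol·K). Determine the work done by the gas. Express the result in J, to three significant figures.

Isobaric: W = P ΔV = nR ΔT.
W = (1.65)(8.314)(257 − 359) = -1399 J.

W ≈ -1400 J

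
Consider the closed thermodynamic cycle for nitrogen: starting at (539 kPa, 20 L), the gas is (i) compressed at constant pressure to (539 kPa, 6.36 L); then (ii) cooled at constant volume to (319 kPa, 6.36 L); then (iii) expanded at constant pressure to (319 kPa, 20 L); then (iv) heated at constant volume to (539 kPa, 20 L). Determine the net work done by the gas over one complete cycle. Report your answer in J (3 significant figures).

Constant-volume legs do no work.
W(i) = (539)(6.36 − 20) = -7352 J; W(iii) = (319)(20 − 6.36) = 4351 J.
W_net = -7352 + 4351 = -3001 J (the counter-clockwise enclosed area).

W_net ≈ -3000 J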